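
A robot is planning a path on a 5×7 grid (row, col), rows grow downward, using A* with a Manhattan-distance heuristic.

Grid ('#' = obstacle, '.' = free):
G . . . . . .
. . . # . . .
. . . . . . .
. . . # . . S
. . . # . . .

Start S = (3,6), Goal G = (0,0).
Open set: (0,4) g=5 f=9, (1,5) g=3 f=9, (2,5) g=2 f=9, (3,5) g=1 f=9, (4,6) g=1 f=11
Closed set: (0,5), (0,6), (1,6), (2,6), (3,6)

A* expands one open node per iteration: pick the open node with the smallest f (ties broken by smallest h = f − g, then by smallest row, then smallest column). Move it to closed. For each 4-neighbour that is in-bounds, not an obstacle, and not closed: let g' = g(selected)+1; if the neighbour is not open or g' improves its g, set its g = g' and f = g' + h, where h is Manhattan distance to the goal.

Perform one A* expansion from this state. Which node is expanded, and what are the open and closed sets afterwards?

expanded=(0,4); open=[(0,3) g=6 f=9, (1,4) g=6 f=11, (1,5) g=3 f=9, (2,5) g=2 f=9, (3,5) g=1 f=9, (4,6) g=1 f=11]; closed=[(0,4), (0,5), (0,6), (1,6), (2,6), (3,6)]

step 1: expand (0,4) (f=9, h=4) → closed; open now [(0,3) g=6 f=9, (1,4) g=6 f=11, (1,5) g=3 f=9, (2,5) g=2 f=9, (3,5) g=1 f=9, (4,6) g=1 f=11]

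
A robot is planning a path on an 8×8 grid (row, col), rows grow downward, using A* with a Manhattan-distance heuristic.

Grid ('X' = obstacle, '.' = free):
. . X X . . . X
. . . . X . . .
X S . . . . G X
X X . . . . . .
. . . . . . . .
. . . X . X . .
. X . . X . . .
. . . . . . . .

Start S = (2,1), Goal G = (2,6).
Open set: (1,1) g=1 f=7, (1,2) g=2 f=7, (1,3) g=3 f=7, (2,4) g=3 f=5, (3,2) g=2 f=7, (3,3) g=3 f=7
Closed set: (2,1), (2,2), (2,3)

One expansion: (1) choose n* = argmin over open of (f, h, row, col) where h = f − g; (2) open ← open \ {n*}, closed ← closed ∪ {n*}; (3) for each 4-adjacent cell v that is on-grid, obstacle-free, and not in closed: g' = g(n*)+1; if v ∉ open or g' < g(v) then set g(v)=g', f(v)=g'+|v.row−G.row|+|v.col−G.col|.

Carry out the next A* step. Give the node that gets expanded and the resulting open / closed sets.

step 1: expand (2,4) (f=5, h=2) → closed; open now [(1,1) g=1 f=7, (1,2) g=2 f=7, (1,3) g=3 f=7, (2,5) g=4 f=5, (3,2) g=2 f=7, (3,3) g=3 f=7, (3,4) g=4 f=7]

expanded=(2,4); open=[(1,1) g=1 f=7, (1,2) g=2 f=7, (1,3) g=3 f=7, (2,5) g=4 f=5, (3,2) g=2 f=7, (3,3) g=3 f=7, (3,4) g=4 f=7]; closed=[(2,1), (2,2), (2,3), (2,4)]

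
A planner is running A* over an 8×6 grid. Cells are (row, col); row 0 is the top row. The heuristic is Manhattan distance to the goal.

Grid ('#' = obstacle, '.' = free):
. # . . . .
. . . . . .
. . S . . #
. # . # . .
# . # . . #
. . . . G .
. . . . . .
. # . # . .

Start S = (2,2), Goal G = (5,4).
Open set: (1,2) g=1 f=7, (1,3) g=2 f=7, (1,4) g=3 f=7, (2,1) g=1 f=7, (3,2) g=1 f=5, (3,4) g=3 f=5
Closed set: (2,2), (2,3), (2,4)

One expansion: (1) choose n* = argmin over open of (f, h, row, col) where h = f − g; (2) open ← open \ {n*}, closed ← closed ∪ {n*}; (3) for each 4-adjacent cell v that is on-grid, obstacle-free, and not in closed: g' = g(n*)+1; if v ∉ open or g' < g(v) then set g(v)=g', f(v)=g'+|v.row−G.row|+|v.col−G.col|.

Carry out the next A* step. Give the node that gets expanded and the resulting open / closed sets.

expanded=(3,4); open=[(1,2) g=1 f=7, (1,3) g=2 f=7, (1,4) g=3 f=7, (2,1) g=1 f=7, (3,2) g=1 f=5, (3,5) g=4 f=7, (4,4) g=4 f=5]; closed=[(2,2), (2,3), (2,4), (3,4)]

step 1: expand (3,4) (f=5, h=2) → closed; open now [(1,2) g=1 f=7, (1,3) g=2 f=7, (1,4) g=3 f=7, (2,1) g=1 f=7, (3,2) g=1 f=5, (3,5) g=4 f=7, (4,4) g=4 f=5]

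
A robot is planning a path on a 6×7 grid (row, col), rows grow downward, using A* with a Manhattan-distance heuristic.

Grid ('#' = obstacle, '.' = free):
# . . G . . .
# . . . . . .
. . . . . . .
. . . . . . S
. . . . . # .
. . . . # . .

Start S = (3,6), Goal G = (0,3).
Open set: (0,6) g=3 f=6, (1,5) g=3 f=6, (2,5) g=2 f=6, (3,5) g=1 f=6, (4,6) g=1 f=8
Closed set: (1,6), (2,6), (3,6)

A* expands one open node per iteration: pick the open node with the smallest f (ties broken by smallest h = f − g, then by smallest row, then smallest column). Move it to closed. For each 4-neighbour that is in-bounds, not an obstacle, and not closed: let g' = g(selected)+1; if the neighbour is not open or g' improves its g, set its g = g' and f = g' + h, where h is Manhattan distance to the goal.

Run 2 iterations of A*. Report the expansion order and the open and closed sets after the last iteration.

order=[(0,6) → (0,5)]; open=[(0,4) g=5 f=6, (1,5) g=3 f=6, (2,5) g=2 f=6, (3,5) g=1 f=6, (4,6) g=1 f=8]; closed=[(0,5), (0,6), (1,6), (2,6), (3,6)]

step 1: expand (0,6) (f=6, h=3) → closed; open now [(0,5) g=4 f=6, (1,5) g=3 f=6, (2,5) g=2 f=6, (3,5) g=1 f=6, (4,6) g=1 f=8]
step 2: expand (0,5) (f=6, h=2) → closed; open now [(0,4) g=5 f=6, (1,5) g=3 f=6, (2,5) g=2 f=6, (3,5) g=1 f=6, (4,6) g=1 f=8]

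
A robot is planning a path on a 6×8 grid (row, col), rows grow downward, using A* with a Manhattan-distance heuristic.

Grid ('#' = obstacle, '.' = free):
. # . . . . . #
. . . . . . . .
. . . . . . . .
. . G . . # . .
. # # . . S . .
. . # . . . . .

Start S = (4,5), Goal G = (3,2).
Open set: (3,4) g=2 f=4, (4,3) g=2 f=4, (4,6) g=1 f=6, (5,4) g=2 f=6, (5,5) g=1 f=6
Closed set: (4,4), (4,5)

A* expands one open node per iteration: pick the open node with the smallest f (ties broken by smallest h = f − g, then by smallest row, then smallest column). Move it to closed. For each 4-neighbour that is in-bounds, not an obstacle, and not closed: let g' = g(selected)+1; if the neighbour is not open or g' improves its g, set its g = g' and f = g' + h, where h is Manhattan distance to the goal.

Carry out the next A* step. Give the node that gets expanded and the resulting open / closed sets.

step 1: expand (3,4) (f=4, h=2) → closed; open now [(2,4) g=3 f=6, (3,3) g=3 f=4, (4,3) g=2 f=4, (4,6) g=1 f=6, (5,4) g=2 f=6, (5,5) g=1 f=6]

expanded=(3,4); open=[(2,4) g=3 f=6, (3,3) g=3 f=4, (4,3) g=2 f=4, (4,6) g=1 f=6, (5,4) g=2 f=6, (5,5) g=1 f=6]; closed=[(3,4), (4,4), (4,5)]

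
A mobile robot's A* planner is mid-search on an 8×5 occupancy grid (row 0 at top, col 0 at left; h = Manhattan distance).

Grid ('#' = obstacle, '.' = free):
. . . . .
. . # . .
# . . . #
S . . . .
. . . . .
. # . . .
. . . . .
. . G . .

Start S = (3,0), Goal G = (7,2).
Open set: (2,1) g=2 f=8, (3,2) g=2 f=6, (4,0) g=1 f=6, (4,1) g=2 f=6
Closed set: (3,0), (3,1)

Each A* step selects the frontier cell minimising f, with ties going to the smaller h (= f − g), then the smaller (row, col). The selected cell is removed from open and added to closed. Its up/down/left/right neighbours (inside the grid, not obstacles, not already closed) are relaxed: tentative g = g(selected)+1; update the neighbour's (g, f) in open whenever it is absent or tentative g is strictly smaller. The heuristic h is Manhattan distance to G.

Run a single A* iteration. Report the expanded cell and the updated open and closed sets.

step 1: expand (3,2) (f=6, h=4) → closed; open now [(2,1) g=2 f=8, (2,2) g=3 f=8, (3,3) g=3 f=8, (4,0) g=1 f=6, (4,1) g=2 f=6, (4,2) g=3 f=6]

expanded=(3,2); open=[(2,1) g=2 f=8, (2,2) g=3 f=8, (3,3) g=3 f=8, (4,0) g=1 f=6, (4,1) g=2 f=6, (4,2) g=3 f=6]; closed=[(3,0), (3,1), (3,2)]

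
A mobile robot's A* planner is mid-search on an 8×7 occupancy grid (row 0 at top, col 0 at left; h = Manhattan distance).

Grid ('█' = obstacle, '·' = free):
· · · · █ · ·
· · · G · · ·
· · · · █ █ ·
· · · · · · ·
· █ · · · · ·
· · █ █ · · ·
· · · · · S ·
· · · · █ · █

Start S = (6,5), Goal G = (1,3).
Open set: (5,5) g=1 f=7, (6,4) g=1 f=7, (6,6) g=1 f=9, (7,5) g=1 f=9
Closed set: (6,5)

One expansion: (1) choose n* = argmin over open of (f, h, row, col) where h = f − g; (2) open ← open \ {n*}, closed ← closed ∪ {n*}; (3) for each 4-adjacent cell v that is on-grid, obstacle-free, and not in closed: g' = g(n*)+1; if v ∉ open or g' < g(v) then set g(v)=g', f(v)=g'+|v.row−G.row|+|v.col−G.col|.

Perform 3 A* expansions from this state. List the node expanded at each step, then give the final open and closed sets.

order=[(5,5) → (4,5) → (3,5)]; open=[(3,4) g=4 f=7, (3,6) g=4 f=9, (4,4) g=3 f=7, (4,6) g=3 f=9, (5,4) g=2 f=7, (5,6) g=2 f=9, (6,4) g=1 f=7, (6,6) g=1 f=9, (7,5) g=1 f=9]; closed=[(3,5), (4,5), (5,5), (6,5)]

step 1: expand (5,5) (f=7, h=6) → closed; open now [(4,5) g=2 f=7, (5,4) g=2 f=7, (5,6) g=2 f=9, (6,4) g=1 f=7, (6,6) g=1 f=9, (7,5) g=1 f=9]
step 2: expand (4,5) (f=7, h=5) → closed; open now [(3,5) g=3 f=7, (4,4) g=3 f=7, (4,6) g=3 f=9, (5,4) g=2 f=7, (5,6) g=2 f=9, (6,4) g=1 f=7, (6,6) g=1 f=9, (7,5) g=1 f=9]
step 3: expand (3,5) (f=7, h=4) → closed; open now [(3,4) g=4 f=7, (3,6) g=4 f=9, (4,4) g=3 f=7, (4,6) g=3 f=9, (5,4) g=2 f=7, (5,6) g=2 f=9, (6,4) g=1 f=7, (6,6) g=1 f=9, (7,5) g=1 f=9]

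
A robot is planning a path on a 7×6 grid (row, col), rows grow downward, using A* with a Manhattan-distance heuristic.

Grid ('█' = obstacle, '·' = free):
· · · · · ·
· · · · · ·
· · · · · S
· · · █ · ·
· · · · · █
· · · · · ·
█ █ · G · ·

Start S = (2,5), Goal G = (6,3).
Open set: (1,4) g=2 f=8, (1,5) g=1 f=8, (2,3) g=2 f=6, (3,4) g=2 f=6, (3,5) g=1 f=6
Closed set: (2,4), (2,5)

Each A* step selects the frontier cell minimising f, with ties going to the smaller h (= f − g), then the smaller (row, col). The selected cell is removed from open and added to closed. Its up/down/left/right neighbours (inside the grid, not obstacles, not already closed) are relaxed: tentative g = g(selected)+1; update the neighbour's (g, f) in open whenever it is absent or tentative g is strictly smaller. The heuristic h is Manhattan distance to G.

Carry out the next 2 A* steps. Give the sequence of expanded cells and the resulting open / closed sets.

step 1: expand (2,3) (f=6, h=4) → closed; open now [(1,3) g=3 f=8, (1,4) g=2 f=8, (1,5) g=1 f=8, (2,2) g=3 f=8, (3,4) g=2 f=6, (3,5) g=1 f=6]
step 2: expand (3,4) (f=6, h=4) → closed; open now [(1,3) g=3 f=8, (1,4) g=2 f=8, (1,5) g=1 f=8, (2,2) g=3 f=8, (3,5) g=1 f=6, (4,4) g=3 f=6]

order=[(2,3) → (3,4)]; open=[(1,3) g=3 f=8, (1,4) g=2 f=8, (1,5) g=1 f=8, (2,2) g=3 f=8, (3,5) g=1 f=6, (4,4) g=3 f=6]; closed=[(2,3), (2,4), (2,5), (3,4)]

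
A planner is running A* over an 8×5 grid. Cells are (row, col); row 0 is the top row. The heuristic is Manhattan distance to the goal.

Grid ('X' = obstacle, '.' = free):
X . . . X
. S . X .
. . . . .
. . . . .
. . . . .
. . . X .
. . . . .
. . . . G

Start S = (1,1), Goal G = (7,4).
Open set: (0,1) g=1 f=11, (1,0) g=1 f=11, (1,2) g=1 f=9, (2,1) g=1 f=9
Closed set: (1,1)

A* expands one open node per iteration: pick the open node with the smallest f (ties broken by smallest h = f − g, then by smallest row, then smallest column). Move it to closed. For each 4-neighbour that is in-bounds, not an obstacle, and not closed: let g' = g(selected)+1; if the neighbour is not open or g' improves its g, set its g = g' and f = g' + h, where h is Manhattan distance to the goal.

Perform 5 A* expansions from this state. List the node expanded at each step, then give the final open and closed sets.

step 1: expand (1,2) (f=9, h=8) → closed; open now [(0,1) g=1 f=11, (0,2) g=2 f=11, (1,0) g=1 f=11, (2,1) g=1 f=9, (2,2) g=2 f=9]
step 2: expand (2,2) (f=9, h=7) → closed; open now [(0,1) g=1 f=11, (0,2) g=2 f=11, (1,0) g=1 f=11, (2,1) g=1 f=9, (2,3) g=3 f=9, (3,2) g=3 f=9]
step 3: expand (2,3) (f=9, h=6) → closed; open now [(0,1) g=1 f=11, (0,2) g=2 f=11, (1,0) g=1 f=11, (2,1) g=1 f=9, (2,4) g=4 f=9, (3,2) g=3 f=9, (3,3) g=4 f=9]
step 4: expand (2,4) (f=9, h=5) → closed; open now [(0,1) g=1 f=11, (0,2) g=2 f=11, (1,0) g=1 f=11, (1,4) g=5 f=11, (2,1) g=1 f=9, (3,2) g=3 f=9, (3,3) g=4 f=9, (3,4) g=5 f=9]
step 5: expand (3,4) (f=9, h=4) → closed; open now [(0,1) g=1 f=11, (0,2) g=2 f=11, (1,0) g=1 f=11, (1,4) g=5 f=11, (2,1) g=1 f=9, (3,2) g=3 f=9, (3,3) g=4 f=9, (4,4) g=6 f=9]

order=[(1,2) → (2,2) → (2,3) → (2,4) → (3,4)]; open=[(0,1) g=1 f=11, (0,2) g=2 f=11, (1,0) g=1 f=11, (1,4) g=5 f=11, (2,1) g=1 f=9, (3,2) g=3 f=9, (3,3) g=4 f=9, (4,4) g=6 f=9]; closed=[(1,1), (1,2), (2,2), (2,3), (2,4), (3,4)]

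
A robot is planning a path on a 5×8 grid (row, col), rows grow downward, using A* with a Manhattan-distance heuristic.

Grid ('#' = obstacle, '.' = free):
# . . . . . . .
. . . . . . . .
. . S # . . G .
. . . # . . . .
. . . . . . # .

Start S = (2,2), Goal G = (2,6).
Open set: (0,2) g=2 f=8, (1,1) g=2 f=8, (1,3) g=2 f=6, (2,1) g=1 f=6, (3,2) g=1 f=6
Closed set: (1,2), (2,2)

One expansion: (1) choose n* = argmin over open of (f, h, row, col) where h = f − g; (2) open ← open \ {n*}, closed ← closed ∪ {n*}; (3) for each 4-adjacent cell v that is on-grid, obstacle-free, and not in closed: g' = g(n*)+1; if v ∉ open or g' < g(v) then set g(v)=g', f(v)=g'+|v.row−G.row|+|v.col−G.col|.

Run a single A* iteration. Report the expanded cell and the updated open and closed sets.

expanded=(1,3); open=[(0,2) g=2 f=8, (0,3) g=3 f=8, (1,1) g=2 f=8, (1,4) g=3 f=6, (2,1) g=1 f=6, (3,2) g=1 f=6]; closed=[(1,2), (1,3), (2,2)]

step 1: expand (1,3) (f=6, h=4) → closed; open now [(0,2) g=2 f=8, (0,3) g=3 f=8, (1,1) g=2 f=8, (1,4) g=3 f=6, (2,1) g=1 f=6, (3,2) g=1 f=6]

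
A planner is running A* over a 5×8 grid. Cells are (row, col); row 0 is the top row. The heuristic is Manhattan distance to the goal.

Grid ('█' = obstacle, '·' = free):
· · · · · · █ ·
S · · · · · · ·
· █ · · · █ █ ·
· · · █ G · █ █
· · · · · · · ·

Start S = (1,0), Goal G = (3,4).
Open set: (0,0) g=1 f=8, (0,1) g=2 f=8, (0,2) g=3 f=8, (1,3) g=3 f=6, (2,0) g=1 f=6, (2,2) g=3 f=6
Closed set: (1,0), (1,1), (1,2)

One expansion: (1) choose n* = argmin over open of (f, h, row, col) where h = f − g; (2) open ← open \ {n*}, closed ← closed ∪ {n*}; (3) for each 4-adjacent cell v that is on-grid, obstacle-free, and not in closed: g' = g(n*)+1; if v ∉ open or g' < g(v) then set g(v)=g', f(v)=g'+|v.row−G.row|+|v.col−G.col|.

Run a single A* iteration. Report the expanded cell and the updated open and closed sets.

step 1: expand (1,3) (f=6, h=3) → closed; open now [(0,0) g=1 f=8, (0,1) g=2 f=8, (0,2) g=3 f=8, (0,3) g=4 f=8, (1,4) g=4 f=6, (2,0) g=1 f=6, (2,2) g=3 f=6, (2,3) g=4 f=6]

expanded=(1,3); open=[(0,0) g=1 f=8, (0,1) g=2 f=8, (0,2) g=3 f=8, (0,3) g=4 f=8, (1,4) g=4 f=6, (2,0) g=1 f=6, (2,2) g=3 f=6, (2,3) g=4 f=6]; closed=[(1,0), (1,1), (1,2), (1,3)]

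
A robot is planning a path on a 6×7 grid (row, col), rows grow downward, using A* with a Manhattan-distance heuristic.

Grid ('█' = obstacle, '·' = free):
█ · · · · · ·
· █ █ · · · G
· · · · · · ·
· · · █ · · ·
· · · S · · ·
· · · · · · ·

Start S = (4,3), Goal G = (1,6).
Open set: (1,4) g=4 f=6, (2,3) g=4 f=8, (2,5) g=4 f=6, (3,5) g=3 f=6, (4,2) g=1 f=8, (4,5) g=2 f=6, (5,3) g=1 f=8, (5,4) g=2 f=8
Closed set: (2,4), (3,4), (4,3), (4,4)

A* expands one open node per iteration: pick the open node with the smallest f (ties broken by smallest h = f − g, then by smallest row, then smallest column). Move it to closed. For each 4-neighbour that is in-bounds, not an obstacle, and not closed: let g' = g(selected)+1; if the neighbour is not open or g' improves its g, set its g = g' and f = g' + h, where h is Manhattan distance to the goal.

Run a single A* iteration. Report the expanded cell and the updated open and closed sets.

expanded=(1,4); open=[(0,4) g=5 f=8, (1,3) g=5 f=8, (1,5) g=5 f=6, (2,3) g=4 f=8, (2,5) g=4 f=6, (3,5) g=3 f=6, (4,2) g=1 f=8, (4,5) g=2 f=6, (5,3) g=1 f=8, (5,4) g=2 f=8]; closed=[(1,4), (2,4), (3,4), (4,3), (4,4)]

step 1: expand (1,4) (f=6, h=2) → closed; open now [(0,4) g=5 f=8, (1,3) g=5 f=8, (1,5) g=5 f=6, (2,3) g=4 f=8, (2,5) g=4 f=6, (3,5) g=3 f=6, (4,2) g=1 f=8, (4,5) g=2 f=6, (5,3) g=1 f=8, (5,4) g=2 f=8]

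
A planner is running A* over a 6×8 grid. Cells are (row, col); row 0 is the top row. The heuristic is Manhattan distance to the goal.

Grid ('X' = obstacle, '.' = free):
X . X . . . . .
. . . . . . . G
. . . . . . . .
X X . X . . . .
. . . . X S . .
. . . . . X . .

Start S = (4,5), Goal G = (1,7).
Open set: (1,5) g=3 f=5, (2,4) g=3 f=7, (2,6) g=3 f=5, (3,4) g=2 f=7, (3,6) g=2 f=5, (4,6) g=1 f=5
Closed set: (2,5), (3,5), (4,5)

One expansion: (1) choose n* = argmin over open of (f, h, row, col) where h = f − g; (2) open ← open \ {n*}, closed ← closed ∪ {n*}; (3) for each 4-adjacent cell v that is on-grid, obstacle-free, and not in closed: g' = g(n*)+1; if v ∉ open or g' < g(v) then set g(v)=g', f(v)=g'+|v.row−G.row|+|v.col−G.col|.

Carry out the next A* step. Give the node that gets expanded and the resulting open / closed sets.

expanded=(1,5); open=[(0,5) g=4 f=7, (1,4) g=4 f=7, (1,6) g=4 f=5, (2,4) g=3 f=7, (2,6) g=3 f=5, (3,4) g=2 f=7, (3,6) g=2 f=5, (4,6) g=1 f=5]; closed=[(1,5), (2,5), (3,5), (4,5)]

step 1: expand (1,5) (f=5, h=2) → closed; open now [(0,5) g=4 f=7, (1,4) g=4 f=7, (1,6) g=4 f=5, (2,4) g=3 f=7, (2,6) g=3 f=5, (3,4) g=2 f=7, (3,6) g=2 f=5, (4,6) g=1 f=5]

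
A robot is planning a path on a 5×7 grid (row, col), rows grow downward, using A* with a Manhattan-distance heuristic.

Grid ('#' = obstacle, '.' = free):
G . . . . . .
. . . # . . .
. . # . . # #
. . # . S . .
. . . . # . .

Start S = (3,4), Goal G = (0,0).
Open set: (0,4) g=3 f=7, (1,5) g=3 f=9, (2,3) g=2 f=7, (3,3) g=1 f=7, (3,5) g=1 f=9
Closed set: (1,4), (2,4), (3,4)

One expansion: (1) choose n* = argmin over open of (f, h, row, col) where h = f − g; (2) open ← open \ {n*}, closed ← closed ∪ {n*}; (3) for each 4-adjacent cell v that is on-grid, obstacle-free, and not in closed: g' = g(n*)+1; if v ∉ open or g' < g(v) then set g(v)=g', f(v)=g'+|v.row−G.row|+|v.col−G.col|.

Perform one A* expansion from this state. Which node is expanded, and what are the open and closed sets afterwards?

step 1: expand (0,4) (f=7, h=4) → closed; open now [(0,3) g=4 f=7, (0,5) g=4 f=9, (1,5) g=3 f=9, (2,3) g=2 f=7, (3,3) g=1 f=7, (3,5) g=1 f=9]

expanded=(0,4); open=[(0,3) g=4 f=7, (0,5) g=4 f=9, (1,5) g=3 f=9, (2,3) g=2 f=7, (3,3) g=1 f=7, (3,5) g=1 f=9]; closed=[(0,4), (1,4), (2,4), (3,4)]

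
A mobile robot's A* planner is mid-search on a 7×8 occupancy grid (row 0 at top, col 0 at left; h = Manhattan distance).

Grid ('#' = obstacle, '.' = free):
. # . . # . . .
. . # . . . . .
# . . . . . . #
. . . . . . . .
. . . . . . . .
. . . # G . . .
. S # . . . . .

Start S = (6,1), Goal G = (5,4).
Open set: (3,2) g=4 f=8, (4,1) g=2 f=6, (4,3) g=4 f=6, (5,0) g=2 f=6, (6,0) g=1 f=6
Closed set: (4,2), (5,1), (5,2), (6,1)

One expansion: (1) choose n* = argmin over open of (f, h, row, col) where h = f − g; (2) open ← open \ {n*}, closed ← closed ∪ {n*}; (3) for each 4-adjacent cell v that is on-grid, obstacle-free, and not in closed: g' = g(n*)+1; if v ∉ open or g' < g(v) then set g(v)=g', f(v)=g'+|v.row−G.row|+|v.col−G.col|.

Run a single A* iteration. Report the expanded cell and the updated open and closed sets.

expanded=(4,3); open=[(3,2) g=4 f=8, (3,3) g=5 f=8, (4,1) g=2 f=6, (4,4) g=5 f=6, (5,0) g=2 f=6, (6,0) g=1 f=6]; closed=[(4,2), (4,3), (5,1), (5,2), (6,1)]

step 1: expand (4,3) (f=6, h=2) → closed; open now [(3,2) g=4 f=8, (3,3) g=5 f=8, (4,1) g=2 f=6, (4,4) g=5 f=6, (5,0) g=2 f=6, (6,0) g=1 f=6]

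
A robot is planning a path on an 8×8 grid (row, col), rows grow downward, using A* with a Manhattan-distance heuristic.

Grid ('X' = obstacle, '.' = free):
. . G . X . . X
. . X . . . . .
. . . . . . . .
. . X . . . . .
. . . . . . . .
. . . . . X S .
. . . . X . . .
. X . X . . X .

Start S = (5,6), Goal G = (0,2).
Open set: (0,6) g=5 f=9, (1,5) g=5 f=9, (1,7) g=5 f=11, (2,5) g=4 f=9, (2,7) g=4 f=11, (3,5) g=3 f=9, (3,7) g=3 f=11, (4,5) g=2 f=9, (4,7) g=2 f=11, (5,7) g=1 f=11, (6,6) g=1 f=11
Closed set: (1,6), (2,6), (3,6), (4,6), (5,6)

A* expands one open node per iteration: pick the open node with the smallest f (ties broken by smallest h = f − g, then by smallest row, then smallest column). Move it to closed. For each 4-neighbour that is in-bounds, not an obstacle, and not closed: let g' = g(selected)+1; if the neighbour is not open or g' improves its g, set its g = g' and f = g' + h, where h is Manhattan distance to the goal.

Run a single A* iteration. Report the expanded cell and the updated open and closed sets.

step 1: expand (0,6) (f=9, h=4) → closed; open now [(0,5) g=6 f=9, (1,5) g=5 f=9, (1,7) g=5 f=11, (2,5) g=4 f=9, (2,7) g=4 f=11, (3,5) g=3 f=9, (3,7) g=3 f=11, (4,5) g=2 f=9, (4,7) g=2 f=11, (5,7) g=1 f=11, (6,6) g=1 f=11]

expanded=(0,6); open=[(0,5) g=6 f=9, (1,5) g=5 f=9, (1,7) g=5 f=11, (2,5) g=4 f=9, (2,7) g=4 f=11, (3,5) g=3 f=9, (3,7) g=3 f=11, (4,5) g=2 f=9, (4,7) g=2 f=11, (5,7) g=1 f=11, (6,6) g=1 f=11]; closed=[(0,6), (1,6), (2,6), (3,6), (4,6), (5,6)]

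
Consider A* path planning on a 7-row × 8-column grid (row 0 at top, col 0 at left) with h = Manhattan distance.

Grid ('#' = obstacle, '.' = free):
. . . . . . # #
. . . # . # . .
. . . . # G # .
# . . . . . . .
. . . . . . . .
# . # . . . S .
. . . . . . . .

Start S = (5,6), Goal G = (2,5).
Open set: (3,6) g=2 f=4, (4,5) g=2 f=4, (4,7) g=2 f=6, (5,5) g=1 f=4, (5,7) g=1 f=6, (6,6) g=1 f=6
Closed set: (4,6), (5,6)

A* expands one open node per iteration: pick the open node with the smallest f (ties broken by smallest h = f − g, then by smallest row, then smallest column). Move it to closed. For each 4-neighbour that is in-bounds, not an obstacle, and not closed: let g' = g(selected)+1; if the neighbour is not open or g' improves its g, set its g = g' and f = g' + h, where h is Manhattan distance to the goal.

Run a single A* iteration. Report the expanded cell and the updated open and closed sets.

expanded=(3,6); open=[(3,5) g=3 f=4, (3,7) g=3 f=6, (4,5) g=2 f=4, (4,7) g=2 f=6, (5,5) g=1 f=4, (5,7) g=1 f=6, (6,6) g=1 f=6]; closed=[(3,6), (4,6), (5,6)]

step 1: expand (3,6) (f=4, h=2) → closed; open now [(3,5) g=3 f=4, (3,7) g=3 f=6, (4,5) g=2 f=4, (4,7) g=2 f=6, (5,5) g=1 f=4, (5,7) g=1 f=6, (6,6) g=1 f=6]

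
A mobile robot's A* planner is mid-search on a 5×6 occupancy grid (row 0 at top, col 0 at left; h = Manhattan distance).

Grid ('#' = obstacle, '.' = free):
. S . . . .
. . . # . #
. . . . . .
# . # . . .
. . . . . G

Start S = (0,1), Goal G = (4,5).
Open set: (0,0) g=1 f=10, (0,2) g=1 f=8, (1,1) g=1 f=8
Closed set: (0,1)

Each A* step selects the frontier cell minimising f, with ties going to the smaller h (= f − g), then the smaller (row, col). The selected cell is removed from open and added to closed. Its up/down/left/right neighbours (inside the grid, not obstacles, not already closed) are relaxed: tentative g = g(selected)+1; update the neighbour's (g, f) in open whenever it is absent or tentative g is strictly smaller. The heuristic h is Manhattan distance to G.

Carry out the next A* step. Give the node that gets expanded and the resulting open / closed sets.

step 1: expand (0,2) (f=8, h=7) → closed; open now [(0,0) g=1 f=10, (0,3) g=2 f=8, (1,1) g=1 f=8, (1,2) g=2 f=8]

expanded=(0,2); open=[(0,0) g=1 f=10, (0,3) g=2 f=8, (1,1) g=1 f=8, (1,2) g=2 f=8]; closed=[(0,1), (0,2)]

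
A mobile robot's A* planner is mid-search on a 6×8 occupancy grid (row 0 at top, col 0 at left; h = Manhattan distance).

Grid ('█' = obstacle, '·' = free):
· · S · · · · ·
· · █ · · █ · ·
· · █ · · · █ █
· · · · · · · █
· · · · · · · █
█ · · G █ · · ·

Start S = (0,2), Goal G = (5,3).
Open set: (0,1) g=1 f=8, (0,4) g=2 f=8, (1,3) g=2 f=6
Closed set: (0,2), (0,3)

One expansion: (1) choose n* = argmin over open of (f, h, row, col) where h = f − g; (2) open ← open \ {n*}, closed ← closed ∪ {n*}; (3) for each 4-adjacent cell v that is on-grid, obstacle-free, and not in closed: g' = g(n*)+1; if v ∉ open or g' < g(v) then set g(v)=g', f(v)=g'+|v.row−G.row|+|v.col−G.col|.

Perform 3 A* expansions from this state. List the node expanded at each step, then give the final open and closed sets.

step 1: expand (1,3) (f=6, h=4) → closed; open now [(0,1) g=1 f=8, (0,4) g=2 f=8, (1,4) g=3 f=8, (2,3) g=3 f=6]
step 2: expand (2,3) (f=6, h=3) → closed; open now [(0,1) g=1 f=8, (0,4) g=2 f=8, (1,4) g=3 f=8, (2,4) g=4 f=8, (3,3) g=4 f=6]
step 3: expand (3,3) (f=6, h=2) → closed; open now [(0,1) g=1 f=8, (0,4) g=2 f=8, (1,4) g=3 f=8, (2,4) g=4 f=8, (3,2) g=5 f=8, (3,4) g=5 f=8, (4,3) g=5 f=6]

order=[(1,3) → (2,3) → (3,3)]; open=[(0,1) g=1 f=8, (0,4) g=2 f=8, (1,4) g=3 f=8, (2,4) g=4 f=8, (3,2) g=5 f=8, (3,4) g=5 f=8, (4,3) g=5 f=6]; closed=[(0,2), (0,3), (1,3), (2,3), (3,3)]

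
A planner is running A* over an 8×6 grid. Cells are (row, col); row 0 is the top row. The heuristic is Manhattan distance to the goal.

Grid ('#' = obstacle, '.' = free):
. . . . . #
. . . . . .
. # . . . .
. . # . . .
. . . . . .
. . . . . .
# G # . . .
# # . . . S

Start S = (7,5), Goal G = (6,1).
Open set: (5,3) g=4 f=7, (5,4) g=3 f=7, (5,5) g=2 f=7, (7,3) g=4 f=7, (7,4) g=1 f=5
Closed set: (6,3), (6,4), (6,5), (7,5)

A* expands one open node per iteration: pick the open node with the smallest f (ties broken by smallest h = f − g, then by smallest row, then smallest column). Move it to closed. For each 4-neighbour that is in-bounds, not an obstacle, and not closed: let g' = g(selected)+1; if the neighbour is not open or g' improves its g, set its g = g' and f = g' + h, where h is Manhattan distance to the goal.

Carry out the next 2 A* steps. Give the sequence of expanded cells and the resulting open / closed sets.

order=[(7,4) → (7,3)]; open=[(5,3) g=4 f=7, (5,4) g=3 f=7, (5,5) g=2 f=7, (7,2) g=3 f=5]; closed=[(6,3), (6,4), (6,5), (7,3), (7,4), (7,5)]

step 1: expand (7,4) (f=5, h=4) → closed; open now [(5,3) g=4 f=7, (5,4) g=3 f=7, (5,5) g=2 f=7, (7,3) g=2 f=5]
step 2: expand (7,3) (f=5, h=3) → closed; open now [(5,3) g=4 f=7, (5,4) g=3 f=7, (5,5) g=2 f=7, (7,2) g=3 f=5]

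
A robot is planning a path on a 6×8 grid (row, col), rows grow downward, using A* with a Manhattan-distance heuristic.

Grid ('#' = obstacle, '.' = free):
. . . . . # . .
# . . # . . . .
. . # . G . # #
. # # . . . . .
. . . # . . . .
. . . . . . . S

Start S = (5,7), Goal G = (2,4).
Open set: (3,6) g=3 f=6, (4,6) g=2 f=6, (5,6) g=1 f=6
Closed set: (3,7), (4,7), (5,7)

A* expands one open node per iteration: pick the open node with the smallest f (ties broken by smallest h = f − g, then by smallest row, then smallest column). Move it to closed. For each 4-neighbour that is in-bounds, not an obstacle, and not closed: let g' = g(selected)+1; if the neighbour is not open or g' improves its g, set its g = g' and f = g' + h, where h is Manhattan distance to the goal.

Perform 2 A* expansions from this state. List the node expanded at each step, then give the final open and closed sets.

order=[(3,6) → (3,5)]; open=[(2,5) g=5 f=6, (3,4) g=5 f=6, (4,5) g=5 f=8, (4,6) g=2 f=6, (5,6) g=1 f=6]; closed=[(3,5), (3,6), (3,7), (4,7), (5,7)]

step 1: expand (3,6) (f=6, h=3) → closed; open now [(3,5) g=4 f=6, (4,6) g=2 f=6, (5,6) g=1 f=6]
step 2: expand (3,5) (f=6, h=2) → closed; open now [(2,5) g=5 f=6, (3,4) g=5 f=6, (4,5) g=5 f=8, (4,6) g=2 f=6, (5,6) g=1 f=6]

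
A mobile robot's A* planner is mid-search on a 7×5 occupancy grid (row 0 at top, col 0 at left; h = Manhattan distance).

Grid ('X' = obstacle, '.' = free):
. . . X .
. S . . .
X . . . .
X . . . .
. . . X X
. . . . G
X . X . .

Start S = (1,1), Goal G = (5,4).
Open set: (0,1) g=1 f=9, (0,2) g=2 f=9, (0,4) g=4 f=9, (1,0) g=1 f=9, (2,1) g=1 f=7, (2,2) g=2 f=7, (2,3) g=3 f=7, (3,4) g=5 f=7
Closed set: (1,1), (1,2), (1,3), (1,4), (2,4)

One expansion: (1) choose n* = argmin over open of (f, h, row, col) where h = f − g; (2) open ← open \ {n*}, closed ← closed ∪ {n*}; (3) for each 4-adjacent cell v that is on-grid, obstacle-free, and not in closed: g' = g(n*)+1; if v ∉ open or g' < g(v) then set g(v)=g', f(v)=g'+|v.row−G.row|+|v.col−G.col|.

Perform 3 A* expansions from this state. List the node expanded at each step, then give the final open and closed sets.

order=[(3,4) → (2,3) → (3,3)]; open=[(0,1) g=1 f=9, (0,2) g=2 f=9, (0,4) g=4 f=9, (1,0) g=1 f=9, (2,1) g=1 f=7, (2,2) g=2 f=7, (3,2) g=5 f=9]; closed=[(1,1), (1,2), (1,3), (1,4), (2,3), (2,4), (3,3), (3,4)]

step 1: expand (3,4) (f=7, h=2) → closed; open now [(0,1) g=1 f=9, (0,2) g=2 f=9, (0,4) g=4 f=9, (1,0) g=1 f=9, (2,1) g=1 f=7, (2,2) g=2 f=7, (2,3) g=3 f=7, (3,3) g=6 f=9]
step 2: expand (2,3) (f=7, h=4) → closed; open now [(0,1) g=1 f=9, (0,2) g=2 f=9, (0,4) g=4 f=9, (1,0) g=1 f=9, (2,1) g=1 f=7, (2,2) g=2 f=7, (3,3) g=4 f=7]
step 3: expand (3,3) (f=7, h=3) → closed; open now [(0,1) g=1 f=9, (0,2) g=2 f=9, (0,4) g=4 f=9, (1,0) g=1 f=9, (2,1) g=1 f=7, (2,2) g=2 f=7, (3,2) g=5 f=9]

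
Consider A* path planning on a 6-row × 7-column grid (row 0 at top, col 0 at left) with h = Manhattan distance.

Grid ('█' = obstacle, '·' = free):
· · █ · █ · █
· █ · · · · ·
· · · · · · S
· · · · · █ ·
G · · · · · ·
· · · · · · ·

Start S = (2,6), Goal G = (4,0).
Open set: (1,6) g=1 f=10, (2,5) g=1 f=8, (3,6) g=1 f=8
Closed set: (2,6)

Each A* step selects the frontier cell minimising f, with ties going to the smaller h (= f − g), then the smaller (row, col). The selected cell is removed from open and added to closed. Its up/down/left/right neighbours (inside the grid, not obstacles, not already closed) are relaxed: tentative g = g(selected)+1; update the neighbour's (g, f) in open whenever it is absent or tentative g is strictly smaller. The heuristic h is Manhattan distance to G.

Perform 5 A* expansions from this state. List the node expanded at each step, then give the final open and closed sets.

step 1: expand (2,5) (f=8, h=7) → closed; open now [(1,5) g=2 f=10, (1,6) g=1 f=10, (2,4) g=2 f=8, (3,6) g=1 f=8]
step 2: expand (2,4) (f=8, h=6) → closed; open now [(1,4) g=3 f=10, (1,5) g=2 f=10, (1,6) g=1 f=10, (2,3) g=3 f=8, (3,4) g=3 f=8, (3,6) g=1 f=8]
step 3: expand (2,3) (f=8, h=5) → closed; open now [(1,3) g=4 f=10, (1,4) g=3 f=10, (1,5) g=2 f=10, (1,6) g=1 f=10, (2,2) g=4 f=8, (3,3) g=4 f=8, (3,4) g=3 f=8, (3,6) g=1 f=8]
step 4: expand (2,2) (f=8, h=4) → closed; open now [(1,2) g=5 f=10, (1,3) g=4 f=10, (1,4) g=3 f=10, (1,5) g=2 f=10, (1,6) g=1 f=10, (2,1) g=5 f=8, (3,2) g=5 f=8, (3,3) g=4 f=8, (3,4) g=3 f=8, (3,6) g=1 f=8]
step 5: expand (2,1) (f=8, h=3) → closed; open now [(1,2) g=5 f=10, (1,3) g=4 f=10, (1,4) g=3 f=10, (1,5) g=2 f=10, (1,6) g=1 f=10, (2,0) g=6 f=8, (3,1) g=6 f=8, (3,2) g=5 f=8, (3,3) g=4 f=8, (3,4) g=3 f=8, (3,6) g=1 f=8]

order=[(2,5) → (2,4) → (2,3) → (2,2) → (2,1)]; open=[(1,2) g=5 f=10, (1,3) g=4 f=10, (1,4) g=3 f=10, (1,5) g=2 f=10, (1,6) g=1 f=10, (2,0) g=6 f=8, (3,1) g=6 f=8, (3,2) g=5 f=8, (3,3) g=4 f=8, (3,4) g=3 f=8, (3,6) g=1 f=8]; closed=[(2,1), (2,2), (2,3), (2,4), (2,5), (2,6)]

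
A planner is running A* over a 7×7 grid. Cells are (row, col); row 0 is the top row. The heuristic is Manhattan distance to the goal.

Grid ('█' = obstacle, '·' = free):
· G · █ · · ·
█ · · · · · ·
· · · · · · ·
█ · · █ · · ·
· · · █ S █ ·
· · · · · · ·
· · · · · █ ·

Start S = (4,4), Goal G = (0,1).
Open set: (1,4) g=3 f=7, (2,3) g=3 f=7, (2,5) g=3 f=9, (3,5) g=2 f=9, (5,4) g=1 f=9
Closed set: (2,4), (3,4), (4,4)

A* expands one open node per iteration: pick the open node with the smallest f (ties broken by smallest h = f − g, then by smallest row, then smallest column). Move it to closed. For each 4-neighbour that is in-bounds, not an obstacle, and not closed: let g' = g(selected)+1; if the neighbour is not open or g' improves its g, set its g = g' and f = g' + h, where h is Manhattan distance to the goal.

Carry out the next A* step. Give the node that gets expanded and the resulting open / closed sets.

step 1: expand (1,4) (f=7, h=4) → closed; open now [(0,4) g=4 f=7, (1,3) g=4 f=7, (1,5) g=4 f=9, (2,3) g=3 f=7, (2,5) g=3 f=9, (3,5) g=2 f=9, (5,4) g=1 f=9]

expanded=(1,4); open=[(0,4) g=4 f=7, (1,3) g=4 f=7, (1,5) g=4 f=9, (2,3) g=3 f=7, (2,5) g=3 f=9, (3,5) g=2 f=9, (5,4) g=1 f=9]; closed=[(1,4), (2,4), (3,4), (4,4)]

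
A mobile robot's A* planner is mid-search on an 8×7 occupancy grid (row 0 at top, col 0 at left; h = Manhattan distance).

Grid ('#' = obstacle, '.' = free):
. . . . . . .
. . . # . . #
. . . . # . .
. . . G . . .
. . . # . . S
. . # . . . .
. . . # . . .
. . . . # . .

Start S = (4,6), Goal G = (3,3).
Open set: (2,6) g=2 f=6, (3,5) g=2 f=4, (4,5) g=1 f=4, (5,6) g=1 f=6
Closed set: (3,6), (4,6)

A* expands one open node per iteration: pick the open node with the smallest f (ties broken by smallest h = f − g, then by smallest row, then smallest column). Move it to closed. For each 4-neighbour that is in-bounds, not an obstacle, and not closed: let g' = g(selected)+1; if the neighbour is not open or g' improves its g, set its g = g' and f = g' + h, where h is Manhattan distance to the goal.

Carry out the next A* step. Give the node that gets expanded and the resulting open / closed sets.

step 1: expand (3,5) (f=4, h=2) → closed; open now [(2,5) g=3 f=6, (2,6) g=2 f=6, (3,4) g=3 f=4, (4,5) g=1 f=4, (5,6) g=1 f=6]

expanded=(3,5); open=[(2,5) g=3 f=6, (2,6) g=2 f=6, (3,4) g=3 f=4, (4,5) g=1 f=4, (5,6) g=1 f=6]; closed=[(3,5), (3,6), (4,6)]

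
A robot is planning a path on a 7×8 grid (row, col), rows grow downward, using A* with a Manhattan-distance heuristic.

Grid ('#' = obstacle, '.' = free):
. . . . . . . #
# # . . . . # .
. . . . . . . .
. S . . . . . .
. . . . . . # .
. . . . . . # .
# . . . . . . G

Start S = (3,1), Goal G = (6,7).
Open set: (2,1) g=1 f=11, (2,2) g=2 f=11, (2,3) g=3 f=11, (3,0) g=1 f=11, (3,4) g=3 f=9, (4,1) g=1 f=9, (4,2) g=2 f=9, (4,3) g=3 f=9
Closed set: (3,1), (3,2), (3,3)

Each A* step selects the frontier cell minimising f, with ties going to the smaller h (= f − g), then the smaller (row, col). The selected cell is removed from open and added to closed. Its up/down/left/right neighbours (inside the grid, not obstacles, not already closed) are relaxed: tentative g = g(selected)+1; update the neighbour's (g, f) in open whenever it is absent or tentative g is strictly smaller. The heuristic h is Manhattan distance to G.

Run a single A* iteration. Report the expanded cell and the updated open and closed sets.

step 1: expand (3,4) (f=9, h=6) → closed; open now [(2,1) g=1 f=11, (2,2) g=2 f=11, (2,3) g=3 f=11, (2,4) g=4 f=11, (3,0) g=1 f=11, (3,5) g=4 f=9, (4,1) g=1 f=9, (4,2) g=2 f=9, (4,3) g=3 f=9, (4,4) g=4 f=9]

expanded=(3,4); open=[(2,1) g=1 f=11, (2,2) g=2 f=11, (2,3) g=3 f=11, (2,4) g=4 f=11, (3,0) g=1 f=11, (3,5) g=4 f=9, (4,1) g=1 f=9, (4,2) g=2 f=9, (4,3) g=3 f=9, (4,4) g=4 f=9]; closed=[(3,1), (3,2), (3,3), (3,4)]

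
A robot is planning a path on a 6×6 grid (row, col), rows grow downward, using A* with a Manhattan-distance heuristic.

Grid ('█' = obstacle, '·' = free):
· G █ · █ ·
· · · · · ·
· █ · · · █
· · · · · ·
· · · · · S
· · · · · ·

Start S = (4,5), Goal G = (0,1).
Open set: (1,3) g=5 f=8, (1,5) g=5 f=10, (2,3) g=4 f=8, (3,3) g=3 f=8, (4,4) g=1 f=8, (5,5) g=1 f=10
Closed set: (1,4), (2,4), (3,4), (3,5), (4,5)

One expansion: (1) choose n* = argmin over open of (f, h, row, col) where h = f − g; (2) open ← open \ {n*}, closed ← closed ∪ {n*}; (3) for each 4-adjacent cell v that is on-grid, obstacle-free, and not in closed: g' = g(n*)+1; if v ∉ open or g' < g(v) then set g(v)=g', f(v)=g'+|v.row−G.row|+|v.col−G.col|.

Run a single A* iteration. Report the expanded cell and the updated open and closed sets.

step 1: expand (1,3) (f=8, h=3) → closed; open now [(0,3) g=6 f=8, (1,2) g=6 f=8, (1,5) g=5 f=10, (2,3) g=4 f=8, (3,3) g=3 f=8, (4,4) g=1 f=8, (5,5) g=1 f=10]

expanded=(1,3); open=[(0,3) g=6 f=8, (1,2) g=6 f=8, (1,5) g=5 f=10, (2,3) g=4 f=8, (3,3) g=3 f=8, (4,4) g=1 f=8, (5,5) g=1 f=10]; closed=[(1,3), (1,4), (2,4), (3,4), (3,5), (4,5)]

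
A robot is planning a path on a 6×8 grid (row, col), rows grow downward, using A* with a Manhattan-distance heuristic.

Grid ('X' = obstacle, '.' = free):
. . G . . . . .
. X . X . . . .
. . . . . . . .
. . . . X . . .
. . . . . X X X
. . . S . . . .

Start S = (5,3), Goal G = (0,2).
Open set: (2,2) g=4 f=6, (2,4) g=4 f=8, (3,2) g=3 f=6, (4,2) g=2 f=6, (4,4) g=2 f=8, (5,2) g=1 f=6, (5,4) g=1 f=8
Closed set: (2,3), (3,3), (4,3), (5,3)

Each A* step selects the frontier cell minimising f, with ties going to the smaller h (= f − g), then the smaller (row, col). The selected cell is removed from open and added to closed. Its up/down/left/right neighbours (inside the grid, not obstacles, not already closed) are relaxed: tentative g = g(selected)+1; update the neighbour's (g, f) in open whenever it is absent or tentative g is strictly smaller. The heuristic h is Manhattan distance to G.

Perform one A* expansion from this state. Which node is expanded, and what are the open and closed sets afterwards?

expanded=(2,2); open=[(1,2) g=5 f=6, (2,1) g=5 f=8, (2,4) g=4 f=8, (3,2) g=3 f=6, (4,2) g=2 f=6, (4,4) g=2 f=8, (5,2) g=1 f=6, (5,4) g=1 f=8]; closed=[(2,2), (2,3), (3,3), (4,3), (5,3)]

step 1: expand (2,2) (f=6, h=2) → closed; open now [(1,2) g=5 f=6, (2,1) g=5 f=8, (2,4) g=4 f=8, (3,2) g=3 f=6, (4,2) g=2 f=6, (4,4) g=2 f=8, (5,2) g=1 f=6, (5,4) g=1 f=8]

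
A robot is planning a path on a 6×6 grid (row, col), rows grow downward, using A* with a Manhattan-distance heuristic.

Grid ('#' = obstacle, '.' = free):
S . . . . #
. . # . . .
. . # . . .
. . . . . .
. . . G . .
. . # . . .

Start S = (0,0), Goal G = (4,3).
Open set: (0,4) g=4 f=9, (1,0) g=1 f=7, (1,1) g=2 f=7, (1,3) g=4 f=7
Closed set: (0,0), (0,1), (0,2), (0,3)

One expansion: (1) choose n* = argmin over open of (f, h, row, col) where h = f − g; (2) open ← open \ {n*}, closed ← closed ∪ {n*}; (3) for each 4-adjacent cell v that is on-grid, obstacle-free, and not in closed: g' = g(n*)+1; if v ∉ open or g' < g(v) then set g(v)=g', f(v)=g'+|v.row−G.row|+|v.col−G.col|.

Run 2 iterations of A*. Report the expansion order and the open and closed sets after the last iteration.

step 1: expand (1,3) (f=7, h=3) → closed; open now [(0,4) g=4 f=9, (1,0) g=1 f=7, (1,1) g=2 f=7, (1,4) g=5 f=9, (2,3) g=5 f=7]
step 2: expand (2,3) (f=7, h=2) → closed; open now [(0,4) g=4 f=9, (1,0) g=1 f=7, (1,1) g=2 f=7, (1,4) g=5 f=9, (2,4) g=6 f=9, (3,3) g=6 f=7]

order=[(1,3) → (2,3)]; open=[(0,4) g=4 f=9, (1,0) g=1 f=7, (1,1) g=2 f=7, (1,4) g=5 f=9, (2,4) g=6 f=9, (3,3) g=6 f=7]; closed=[(0,0), (0,1), (0,2), (0,3), (1,3), (2,3)]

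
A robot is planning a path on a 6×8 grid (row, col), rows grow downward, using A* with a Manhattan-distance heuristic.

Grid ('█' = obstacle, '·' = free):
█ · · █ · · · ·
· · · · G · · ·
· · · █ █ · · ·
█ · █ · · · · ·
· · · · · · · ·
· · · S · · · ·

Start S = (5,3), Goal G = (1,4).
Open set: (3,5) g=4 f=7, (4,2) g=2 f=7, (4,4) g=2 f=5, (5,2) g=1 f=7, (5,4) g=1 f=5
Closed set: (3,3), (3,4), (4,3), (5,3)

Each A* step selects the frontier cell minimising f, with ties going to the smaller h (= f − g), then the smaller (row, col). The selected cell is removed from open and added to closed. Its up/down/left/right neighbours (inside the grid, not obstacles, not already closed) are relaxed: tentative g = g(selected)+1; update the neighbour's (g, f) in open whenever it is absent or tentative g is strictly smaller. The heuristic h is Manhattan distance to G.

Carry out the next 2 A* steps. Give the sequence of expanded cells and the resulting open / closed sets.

step 1: expand (4,4) (f=5, h=3) → closed; open now [(3,5) g=4 f=7, (4,2) g=2 f=7, (4,5) g=3 f=7, (5,2) g=1 f=7, (5,4) g=1 f=5]
step 2: expand (5,4) (f=5, h=4) → closed; open now [(3,5) g=4 f=7, (4,2) g=2 f=7, (4,5) g=3 f=7, (5,2) g=1 f=7, (5,5) g=2 f=7]

order=[(4,4) → (5,4)]; open=[(3,5) g=4 f=7, (4,2) g=2 f=7, (4,5) g=3 f=7, (5,2) g=1 f=7, (5,5) g=2 f=7]; closed=[(3,3), (3,4), (4,3), (4,4), (5,3), (5,4)]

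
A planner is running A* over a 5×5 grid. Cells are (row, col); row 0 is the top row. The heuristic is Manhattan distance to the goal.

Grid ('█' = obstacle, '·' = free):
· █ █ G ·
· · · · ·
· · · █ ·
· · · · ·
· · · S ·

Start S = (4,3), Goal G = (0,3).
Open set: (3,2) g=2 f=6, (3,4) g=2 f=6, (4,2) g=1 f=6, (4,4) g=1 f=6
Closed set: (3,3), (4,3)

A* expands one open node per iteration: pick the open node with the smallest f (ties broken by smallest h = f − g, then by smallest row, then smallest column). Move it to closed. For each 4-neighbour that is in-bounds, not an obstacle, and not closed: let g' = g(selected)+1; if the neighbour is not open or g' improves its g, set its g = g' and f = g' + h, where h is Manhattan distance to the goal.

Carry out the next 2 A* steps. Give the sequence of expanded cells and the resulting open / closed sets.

step 1: expand (3,2) (f=6, h=4) → closed; open now [(2,2) g=3 f=6, (3,1) g=3 f=8, (3,4) g=2 f=6, (4,2) g=1 f=6, (4,4) g=1 f=6]
step 2: expand (2,2) (f=6, h=3) → closed; open now [(1,2) g=4 f=6, (2,1) g=4 f=8, (3,1) g=3 f=8, (3,4) g=2 f=6, (4,2) g=1 f=6, (4,4) g=1 f=6]

order=[(3,2) → (2,2)]; open=[(1,2) g=4 f=6, (2,1) g=4 f=8, (3,1) g=3 f=8, (3,4) g=2 f=6, (4,2) g=1 f=6, (4,4) g=1 f=6]; closed=[(2,2), (3,2), (3,3), (4,3)]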